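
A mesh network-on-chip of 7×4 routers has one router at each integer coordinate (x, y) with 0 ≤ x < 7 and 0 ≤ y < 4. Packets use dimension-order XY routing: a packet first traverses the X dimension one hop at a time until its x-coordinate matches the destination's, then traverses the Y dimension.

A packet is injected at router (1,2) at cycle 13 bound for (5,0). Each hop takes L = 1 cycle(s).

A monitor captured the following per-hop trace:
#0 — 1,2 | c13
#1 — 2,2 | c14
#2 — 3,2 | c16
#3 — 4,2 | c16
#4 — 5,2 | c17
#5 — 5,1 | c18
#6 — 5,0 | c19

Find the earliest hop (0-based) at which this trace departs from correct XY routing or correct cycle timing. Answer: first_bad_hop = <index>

first_bad_hop = 2

[1] (+1,+0) / 1c ⇒ ok
[2] (+1,+0) / 2c ⇒ BAD: Δcyc=2≠L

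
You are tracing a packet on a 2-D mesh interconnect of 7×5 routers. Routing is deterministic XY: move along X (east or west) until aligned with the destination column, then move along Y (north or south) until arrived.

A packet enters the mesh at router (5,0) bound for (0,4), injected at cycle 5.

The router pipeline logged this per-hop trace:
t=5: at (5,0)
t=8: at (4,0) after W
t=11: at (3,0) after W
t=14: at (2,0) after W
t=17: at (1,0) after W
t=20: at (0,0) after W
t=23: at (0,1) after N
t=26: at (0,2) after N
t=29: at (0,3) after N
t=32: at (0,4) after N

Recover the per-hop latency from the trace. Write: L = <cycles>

Between hops 0 and 1 the cycle counter advances 8 − 5 = 3.
That increment is L by definition: L = 3.

L = 3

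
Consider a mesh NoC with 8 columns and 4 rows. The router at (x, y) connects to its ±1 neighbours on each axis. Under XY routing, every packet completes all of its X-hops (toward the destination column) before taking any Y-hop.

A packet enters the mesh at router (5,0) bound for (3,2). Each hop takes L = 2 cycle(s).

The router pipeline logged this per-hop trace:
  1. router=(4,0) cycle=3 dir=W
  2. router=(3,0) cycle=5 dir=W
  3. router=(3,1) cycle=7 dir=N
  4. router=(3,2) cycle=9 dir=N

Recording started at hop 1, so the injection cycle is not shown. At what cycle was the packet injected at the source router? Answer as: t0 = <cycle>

t0 = 1

The first recorded entry is hop 1 at cycle 3.
So t0 = 3 − 1·2 = 1.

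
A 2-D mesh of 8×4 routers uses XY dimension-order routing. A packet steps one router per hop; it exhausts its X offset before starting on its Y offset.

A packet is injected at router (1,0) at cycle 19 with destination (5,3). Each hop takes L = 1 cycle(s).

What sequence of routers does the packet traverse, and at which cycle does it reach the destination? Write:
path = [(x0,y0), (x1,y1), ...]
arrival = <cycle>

path = [(1,0), (2,0), (3,0), (4,0), (5,0), (5,1), (5,2), (5,3)]
arrival = 26

src (1,0)  cyc=19
E→(2,0)  cyc=20
E→(3,0)  cyc=21
E→(4,0)  cyc=22
E→(5,0)  cyc=23
N→(5,1)  cyc=24
N→(5,2)  cyc=25
N→(5,3)  cyc=26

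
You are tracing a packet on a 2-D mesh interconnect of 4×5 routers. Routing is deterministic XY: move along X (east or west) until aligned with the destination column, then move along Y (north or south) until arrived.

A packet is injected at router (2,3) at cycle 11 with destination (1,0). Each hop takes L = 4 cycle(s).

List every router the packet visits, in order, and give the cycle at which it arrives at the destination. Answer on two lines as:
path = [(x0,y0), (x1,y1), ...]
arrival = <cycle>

path = [(2,3), (1,3), (1,2), (1,1), (1,0)]
arrival = 27

  0. router=(2,3) cycle=11 (inject)
  1. router=(1,3) cycle=15 dir=W
  2. router=(1,2) cycle=19 dir=S
  3. router=(1,1) cycle=23 dir=S
  4. router=(1,0) cycle=27 dir=S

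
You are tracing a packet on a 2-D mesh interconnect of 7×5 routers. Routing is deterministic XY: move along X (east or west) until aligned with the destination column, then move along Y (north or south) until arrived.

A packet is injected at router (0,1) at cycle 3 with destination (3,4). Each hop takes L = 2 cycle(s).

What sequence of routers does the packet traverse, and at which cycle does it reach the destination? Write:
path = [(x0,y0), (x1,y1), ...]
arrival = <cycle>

src (0,1)  cyc=3
E→(1,1)  cyc=5
E→(2,1)  cyc=7
E→(3,1)  cyc=9
N→(3,2)  cyc=11
N→(3,3)  cyc=13
N→(3,4)  cyc=15

path = [(0,1), (1,1), (2,1), (3,1), (3,2), (3,3), (3,4)]
arrival = 15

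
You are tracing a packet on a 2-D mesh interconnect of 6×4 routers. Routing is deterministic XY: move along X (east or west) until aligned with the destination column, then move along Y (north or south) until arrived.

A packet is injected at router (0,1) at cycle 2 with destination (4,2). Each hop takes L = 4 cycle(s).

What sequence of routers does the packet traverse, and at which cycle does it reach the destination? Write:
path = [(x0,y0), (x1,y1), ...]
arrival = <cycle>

path = [(0,1), (1,1), (2,1), (3,1), (4,1), (4,2)]
arrival = 22

hop 0: (0,1) @ cyc 2
hop 1: (1,1) @ cyc 6  [E]
hop 2: (2,1) @ cyc 10  [E]
hop 3: (3,1) @ cyc 14  [E]
hop 4: (4,1) @ cyc 18  [E]
hop 5: (4,2) @ cyc 22  [N]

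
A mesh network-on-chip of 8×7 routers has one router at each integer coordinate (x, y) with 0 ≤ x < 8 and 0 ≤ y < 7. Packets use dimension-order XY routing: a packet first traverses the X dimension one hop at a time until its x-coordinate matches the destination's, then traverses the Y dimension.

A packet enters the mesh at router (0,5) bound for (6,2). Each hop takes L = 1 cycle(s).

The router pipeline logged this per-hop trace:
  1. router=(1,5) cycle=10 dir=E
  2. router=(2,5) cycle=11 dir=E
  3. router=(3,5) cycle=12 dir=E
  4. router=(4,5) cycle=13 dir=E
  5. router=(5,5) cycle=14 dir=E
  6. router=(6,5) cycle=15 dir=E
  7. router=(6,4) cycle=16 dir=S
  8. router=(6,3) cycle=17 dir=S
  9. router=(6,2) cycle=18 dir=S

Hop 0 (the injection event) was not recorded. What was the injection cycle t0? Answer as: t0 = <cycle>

t0 = 9

The first recorded entry is hop 1 at cycle 10.
t0 = cyc[1] − L = 10 − 1 = 9.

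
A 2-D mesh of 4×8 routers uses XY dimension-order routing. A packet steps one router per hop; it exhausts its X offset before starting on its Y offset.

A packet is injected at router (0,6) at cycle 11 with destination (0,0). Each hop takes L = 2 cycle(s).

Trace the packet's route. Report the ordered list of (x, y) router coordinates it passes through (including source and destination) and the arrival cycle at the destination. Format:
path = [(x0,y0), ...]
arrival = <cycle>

#0 — 0,6 | c11
#1 — 0,5 | c13 | S
#2 — 0,4 | c15 | S
#3 — 0,3 | c17 | S
#4 — 0,2 | c19 | S
#5 — 0,1 | c21 | S
#6 — 0,0 | c23 | S

path = [(0,6), (0,5), (0,4), (0,3), (0,2), (0,1), (0,0)]
arrival = 23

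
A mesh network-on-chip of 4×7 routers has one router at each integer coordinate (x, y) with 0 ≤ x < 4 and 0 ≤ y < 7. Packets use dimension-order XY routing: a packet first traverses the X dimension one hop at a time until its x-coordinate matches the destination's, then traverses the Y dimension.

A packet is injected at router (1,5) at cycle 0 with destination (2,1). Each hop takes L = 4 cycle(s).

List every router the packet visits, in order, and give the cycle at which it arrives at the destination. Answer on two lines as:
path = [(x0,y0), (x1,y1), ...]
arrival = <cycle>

path = [(1,5), (2,5), (2,4), (2,3), (2,2), (2,1)]
arrival = 20

[0] x=1 y=5 t=0
[1] x=2 y=5 t=4 →E
[2] x=2 y=4 t=8 →S
[3] x=2 y=3 t=12 →S
[4] x=2 y=2 t=16 →S
[5] x=2 y=1 t=20 →S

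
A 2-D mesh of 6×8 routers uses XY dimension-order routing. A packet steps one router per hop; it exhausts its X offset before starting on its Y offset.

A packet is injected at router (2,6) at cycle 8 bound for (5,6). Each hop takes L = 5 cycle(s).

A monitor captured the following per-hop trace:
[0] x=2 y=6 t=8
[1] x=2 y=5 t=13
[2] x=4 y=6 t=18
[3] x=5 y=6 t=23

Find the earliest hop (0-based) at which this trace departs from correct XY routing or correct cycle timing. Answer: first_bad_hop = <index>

check 1→ d=(0,-1) cyc+5: BAD: Y-move but x=2≠5

first_bad_hop = 1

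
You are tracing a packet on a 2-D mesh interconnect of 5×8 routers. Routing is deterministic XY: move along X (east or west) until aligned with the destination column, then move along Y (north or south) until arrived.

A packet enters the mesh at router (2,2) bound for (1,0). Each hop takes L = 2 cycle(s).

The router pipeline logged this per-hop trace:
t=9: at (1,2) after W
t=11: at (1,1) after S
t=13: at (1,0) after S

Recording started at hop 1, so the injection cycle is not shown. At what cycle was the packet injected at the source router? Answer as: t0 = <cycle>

At hop 1 the cycle is 9; in general cyc_k = t0 + kL.
t0 = cyc[1] − L = 9 − 2 = 7.

t0 = 7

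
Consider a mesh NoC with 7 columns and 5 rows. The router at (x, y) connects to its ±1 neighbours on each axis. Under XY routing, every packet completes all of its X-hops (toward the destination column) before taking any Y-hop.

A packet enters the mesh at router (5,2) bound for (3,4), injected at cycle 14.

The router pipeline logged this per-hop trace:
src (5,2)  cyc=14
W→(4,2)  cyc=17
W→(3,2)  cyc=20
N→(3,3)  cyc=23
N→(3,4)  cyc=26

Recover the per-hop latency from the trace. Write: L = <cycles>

L = 3

cyc[1] − cyc[0] = 17 − 14 = 3.
Per-hop latency L = Δcyc = 3.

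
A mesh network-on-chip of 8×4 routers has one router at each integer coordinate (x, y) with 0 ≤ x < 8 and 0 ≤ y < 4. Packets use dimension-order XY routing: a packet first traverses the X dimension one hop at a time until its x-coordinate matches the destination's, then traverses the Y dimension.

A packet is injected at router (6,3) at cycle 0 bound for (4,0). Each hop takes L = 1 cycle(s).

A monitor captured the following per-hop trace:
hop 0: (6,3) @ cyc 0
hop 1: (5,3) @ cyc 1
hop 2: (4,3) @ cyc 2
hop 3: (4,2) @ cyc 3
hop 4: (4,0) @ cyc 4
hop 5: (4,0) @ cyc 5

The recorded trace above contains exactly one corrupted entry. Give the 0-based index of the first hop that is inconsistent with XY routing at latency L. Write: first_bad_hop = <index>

  1: Δx=-1 Δy=+0 Δt=1 [ok]
  2: Δx=-1 Δy=+0 Δt=1 [ok]
  3: Δx=+0 Δy=-1 Δt=1 [ok]
  4: Δx=+0 Δy=-2 Δt=1 [BAD: non-unit step]

first_bad_hop = 4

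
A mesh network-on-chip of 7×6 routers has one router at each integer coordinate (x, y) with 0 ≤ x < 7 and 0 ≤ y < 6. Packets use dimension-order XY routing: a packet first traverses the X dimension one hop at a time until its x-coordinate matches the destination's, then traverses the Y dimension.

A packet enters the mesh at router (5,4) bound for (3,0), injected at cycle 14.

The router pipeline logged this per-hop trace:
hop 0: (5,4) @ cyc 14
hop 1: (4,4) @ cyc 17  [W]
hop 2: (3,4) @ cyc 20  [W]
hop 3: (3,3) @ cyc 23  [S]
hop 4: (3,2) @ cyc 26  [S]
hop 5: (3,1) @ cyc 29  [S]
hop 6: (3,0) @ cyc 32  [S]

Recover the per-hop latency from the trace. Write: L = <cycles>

L = 3

cyc[1] − cyc[0] = 17 − 14 = 3.
One hop costs L cycles, so L = 3.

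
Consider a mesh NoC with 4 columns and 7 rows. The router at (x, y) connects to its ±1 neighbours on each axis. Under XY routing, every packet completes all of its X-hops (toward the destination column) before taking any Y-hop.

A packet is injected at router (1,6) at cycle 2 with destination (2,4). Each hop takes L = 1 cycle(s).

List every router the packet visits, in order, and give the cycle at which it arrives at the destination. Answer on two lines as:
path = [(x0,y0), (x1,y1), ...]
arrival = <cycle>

path = [(1,6), (2,6), (2,5), (2,4)]
arrival = 5

src (1,6)  cyc=2
E→(2,6)  cyc=3
S→(2,5)  cyc=4
S→(2,4)  cyc=5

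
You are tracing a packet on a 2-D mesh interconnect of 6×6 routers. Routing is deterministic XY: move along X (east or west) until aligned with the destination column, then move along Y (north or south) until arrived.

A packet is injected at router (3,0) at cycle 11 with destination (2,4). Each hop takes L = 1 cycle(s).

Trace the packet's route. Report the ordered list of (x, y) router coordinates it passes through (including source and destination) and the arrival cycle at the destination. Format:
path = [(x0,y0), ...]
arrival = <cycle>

path = [(3,0), (2,0), (2,1), (2,2), (2,3), (2,4)]
arrival = 16

  0. router=(3,0) cycle=11 (inject)
  1. router=(2,0) cycle=12 dir=W
  2. router=(2,1) cycle=13 dir=N
  3. router=(2,2) cycle=14 dir=N
  4. router=(2,3) cycle=15 dir=N
  5. router=(2,4) cycle=16 dir=N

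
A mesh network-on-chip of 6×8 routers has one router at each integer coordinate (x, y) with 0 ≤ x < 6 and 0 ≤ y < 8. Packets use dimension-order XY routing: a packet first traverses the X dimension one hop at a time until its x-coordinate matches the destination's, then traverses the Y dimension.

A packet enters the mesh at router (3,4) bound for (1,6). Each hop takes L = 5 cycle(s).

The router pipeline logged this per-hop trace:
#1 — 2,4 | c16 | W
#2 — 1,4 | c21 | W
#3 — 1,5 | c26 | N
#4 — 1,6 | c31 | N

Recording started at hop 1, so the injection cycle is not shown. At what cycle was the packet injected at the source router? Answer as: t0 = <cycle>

The first recorded entry is hop 1 at cycle 16.
Subtract one hop: t0 = 16 − 5 = 11.

t0 = 11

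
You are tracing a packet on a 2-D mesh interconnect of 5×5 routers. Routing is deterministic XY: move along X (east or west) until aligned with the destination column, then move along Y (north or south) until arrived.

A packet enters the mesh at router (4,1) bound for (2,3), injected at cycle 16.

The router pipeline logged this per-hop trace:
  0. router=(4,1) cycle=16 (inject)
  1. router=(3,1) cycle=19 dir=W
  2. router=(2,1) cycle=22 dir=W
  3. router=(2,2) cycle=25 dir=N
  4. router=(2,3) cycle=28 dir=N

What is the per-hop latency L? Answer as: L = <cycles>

cyc[1] − cyc[0] = 19 − 16 = 3.
That increment is L by definition: L = 3.

L = 3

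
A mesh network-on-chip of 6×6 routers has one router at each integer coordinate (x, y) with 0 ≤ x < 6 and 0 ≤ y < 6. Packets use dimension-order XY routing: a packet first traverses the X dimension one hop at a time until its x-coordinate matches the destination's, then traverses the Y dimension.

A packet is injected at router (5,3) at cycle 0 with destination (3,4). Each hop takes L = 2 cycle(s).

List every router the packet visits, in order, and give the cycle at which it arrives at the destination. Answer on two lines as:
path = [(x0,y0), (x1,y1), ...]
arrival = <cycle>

path = [(5,3), (4,3), (3,3), (3,4)]
arrival = 6

src (5,3)  cyc=0
W→(4,3)  cyc=2
W→(3,3)  cyc=4
N→(3,4)  cyc=6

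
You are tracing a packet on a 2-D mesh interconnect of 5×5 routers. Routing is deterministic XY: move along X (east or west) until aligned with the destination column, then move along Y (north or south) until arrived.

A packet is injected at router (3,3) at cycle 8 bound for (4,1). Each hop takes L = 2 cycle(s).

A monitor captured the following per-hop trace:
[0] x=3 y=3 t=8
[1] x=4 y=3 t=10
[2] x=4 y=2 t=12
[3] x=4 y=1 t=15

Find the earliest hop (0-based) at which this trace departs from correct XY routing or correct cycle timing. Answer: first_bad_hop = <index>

first_bad_hop = 3

[1] (+1,+0) / 2c ⇒ ok
[2] (+0,-1) / 2c ⇒ ok
[3] (+0,-1) / 3c ⇒ BAD: Δcyc=3≠L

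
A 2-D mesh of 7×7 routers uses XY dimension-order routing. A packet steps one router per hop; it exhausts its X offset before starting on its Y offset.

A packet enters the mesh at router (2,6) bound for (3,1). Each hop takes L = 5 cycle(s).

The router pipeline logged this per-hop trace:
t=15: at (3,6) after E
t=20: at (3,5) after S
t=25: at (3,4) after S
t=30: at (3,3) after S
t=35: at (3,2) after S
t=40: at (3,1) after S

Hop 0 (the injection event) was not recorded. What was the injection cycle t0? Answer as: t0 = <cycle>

t0 = 10

At hop 1 the cycle is 15; in general cyc_k = t0 + kL.
Subtract one hop: t0 = 15 − 5 = 10.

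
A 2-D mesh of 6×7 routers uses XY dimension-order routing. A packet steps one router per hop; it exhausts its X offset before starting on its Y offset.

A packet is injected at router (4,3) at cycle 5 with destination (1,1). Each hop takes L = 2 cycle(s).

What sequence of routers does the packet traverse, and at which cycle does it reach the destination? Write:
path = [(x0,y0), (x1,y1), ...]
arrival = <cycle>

hop 0: (4,3) @ cyc 5
hop 1: (3,3) @ cyc 7  [W]
hop 2: (2,3) @ cyc 9  [W]
hop 3: (1,3) @ cyc 11  [W]
hop 4: (1,2) @ cyc 13  [S]
hop 5: (1,1) @ cyc 15  [S]

path = [(4,3), (3,3), (2,3), (1,3), (1,2), (1,1)]
arrival = 15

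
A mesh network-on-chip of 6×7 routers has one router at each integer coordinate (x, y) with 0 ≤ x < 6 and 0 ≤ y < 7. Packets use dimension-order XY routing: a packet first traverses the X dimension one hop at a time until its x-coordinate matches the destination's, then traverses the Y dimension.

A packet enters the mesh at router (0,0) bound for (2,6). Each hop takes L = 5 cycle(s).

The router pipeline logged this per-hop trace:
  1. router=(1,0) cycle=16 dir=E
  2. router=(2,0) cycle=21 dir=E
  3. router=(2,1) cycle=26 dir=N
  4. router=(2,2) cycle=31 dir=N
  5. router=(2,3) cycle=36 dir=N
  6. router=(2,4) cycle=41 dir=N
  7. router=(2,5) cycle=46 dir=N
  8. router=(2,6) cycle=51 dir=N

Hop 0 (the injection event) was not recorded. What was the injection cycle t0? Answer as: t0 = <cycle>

cyc[1] = 16 and cyc[k] = t0 + k·L for every k.
t0 = cyc[1] − L = 16 − 5 = 11.

t0 = 11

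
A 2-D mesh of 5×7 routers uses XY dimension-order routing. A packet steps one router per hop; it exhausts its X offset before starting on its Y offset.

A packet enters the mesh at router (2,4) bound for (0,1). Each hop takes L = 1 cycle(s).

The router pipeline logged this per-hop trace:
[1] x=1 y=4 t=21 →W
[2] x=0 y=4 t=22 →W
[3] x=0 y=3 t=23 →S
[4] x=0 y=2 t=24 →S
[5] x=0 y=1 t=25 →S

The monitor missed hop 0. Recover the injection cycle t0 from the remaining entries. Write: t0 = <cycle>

The first recorded entry is hop 1 at cycle 21.
Therefore t0 = 21 − L = 20.

t0 = 20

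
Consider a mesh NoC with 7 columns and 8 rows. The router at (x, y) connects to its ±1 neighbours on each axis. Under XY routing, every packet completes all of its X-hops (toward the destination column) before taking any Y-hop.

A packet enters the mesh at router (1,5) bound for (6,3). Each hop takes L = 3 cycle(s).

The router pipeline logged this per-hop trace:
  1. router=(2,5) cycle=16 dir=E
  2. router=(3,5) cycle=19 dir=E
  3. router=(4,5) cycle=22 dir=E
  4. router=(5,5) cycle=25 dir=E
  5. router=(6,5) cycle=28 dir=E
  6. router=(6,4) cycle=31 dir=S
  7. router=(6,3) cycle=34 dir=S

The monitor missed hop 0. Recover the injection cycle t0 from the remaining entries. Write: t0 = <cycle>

t0 = 13

The first recorded entry is hop 1 at cycle 16.
Therefore t0 = 16 − L = 13.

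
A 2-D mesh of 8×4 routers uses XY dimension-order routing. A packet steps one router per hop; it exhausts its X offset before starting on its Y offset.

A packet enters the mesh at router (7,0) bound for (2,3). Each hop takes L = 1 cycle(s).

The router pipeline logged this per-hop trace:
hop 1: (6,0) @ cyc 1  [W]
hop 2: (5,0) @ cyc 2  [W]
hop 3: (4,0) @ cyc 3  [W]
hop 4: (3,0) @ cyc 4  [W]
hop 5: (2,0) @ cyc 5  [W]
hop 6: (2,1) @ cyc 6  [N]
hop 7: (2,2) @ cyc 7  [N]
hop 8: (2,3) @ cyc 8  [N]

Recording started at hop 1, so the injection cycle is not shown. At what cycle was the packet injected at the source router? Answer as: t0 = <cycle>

t0 = 0

Hop 1 reached at cycle 1; hop k is at t0 + k·L.
Therefore t0 = 1 − L = 0.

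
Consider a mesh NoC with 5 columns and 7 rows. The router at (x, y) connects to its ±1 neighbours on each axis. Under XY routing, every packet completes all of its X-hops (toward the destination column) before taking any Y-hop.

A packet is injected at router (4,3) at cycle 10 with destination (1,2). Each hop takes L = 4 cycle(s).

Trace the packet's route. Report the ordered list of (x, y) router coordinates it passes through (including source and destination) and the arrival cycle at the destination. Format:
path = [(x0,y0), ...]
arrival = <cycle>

path = [(4,3), (3,3), (2,3), (1,3), (1,2)]
arrival = 26

src (4,3)  cyc=10
W→(3,3)  cyc=14
W→(2,3)  cyc=18
W→(1,3)  cyc=22
S→(1,2)  cyc=26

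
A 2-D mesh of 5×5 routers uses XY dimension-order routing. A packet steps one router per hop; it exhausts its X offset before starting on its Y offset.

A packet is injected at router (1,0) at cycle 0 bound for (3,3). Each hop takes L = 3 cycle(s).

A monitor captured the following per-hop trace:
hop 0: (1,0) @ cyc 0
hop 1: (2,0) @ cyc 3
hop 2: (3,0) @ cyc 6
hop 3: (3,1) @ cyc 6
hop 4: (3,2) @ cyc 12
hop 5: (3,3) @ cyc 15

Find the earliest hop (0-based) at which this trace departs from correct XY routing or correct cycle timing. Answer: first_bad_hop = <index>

first_bad_hop = 3

hop 1: step (+1,+0), +3 cyc — ok
hop 2: step (+1,+0), +3 cyc — ok
hop 3: step (+0,+1), +0 cyc — BAD: Δcyc=0≠L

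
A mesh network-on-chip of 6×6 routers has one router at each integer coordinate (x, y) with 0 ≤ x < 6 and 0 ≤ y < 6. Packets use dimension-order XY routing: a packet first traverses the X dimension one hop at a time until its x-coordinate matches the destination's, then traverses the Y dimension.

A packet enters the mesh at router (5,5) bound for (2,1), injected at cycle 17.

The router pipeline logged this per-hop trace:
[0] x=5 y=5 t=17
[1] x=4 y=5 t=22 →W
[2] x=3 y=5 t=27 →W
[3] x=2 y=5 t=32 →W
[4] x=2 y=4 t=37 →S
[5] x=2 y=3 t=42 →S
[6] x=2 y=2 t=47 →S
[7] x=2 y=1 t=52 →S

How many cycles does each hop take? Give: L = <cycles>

Between hops 0 and 1 the cycle counter advances 22 − 17 = 5.
Per-hop latency L = Δcyc = 5.

L = 5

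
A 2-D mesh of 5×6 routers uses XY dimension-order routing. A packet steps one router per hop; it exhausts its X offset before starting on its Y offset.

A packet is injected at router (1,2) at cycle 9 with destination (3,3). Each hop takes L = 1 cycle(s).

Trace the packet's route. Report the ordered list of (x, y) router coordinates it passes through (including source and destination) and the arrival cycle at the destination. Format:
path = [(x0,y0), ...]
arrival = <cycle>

path = [(1,2), (2,2), (3,2), (3,3)]
arrival = 12

hop 0: (1,2) @ cyc 9
hop 1: (2,2) @ cyc 10  [E]
hop 2: (3,2) @ cyc 11  [E]
hop 3: (3,3) @ cyc 12  [N]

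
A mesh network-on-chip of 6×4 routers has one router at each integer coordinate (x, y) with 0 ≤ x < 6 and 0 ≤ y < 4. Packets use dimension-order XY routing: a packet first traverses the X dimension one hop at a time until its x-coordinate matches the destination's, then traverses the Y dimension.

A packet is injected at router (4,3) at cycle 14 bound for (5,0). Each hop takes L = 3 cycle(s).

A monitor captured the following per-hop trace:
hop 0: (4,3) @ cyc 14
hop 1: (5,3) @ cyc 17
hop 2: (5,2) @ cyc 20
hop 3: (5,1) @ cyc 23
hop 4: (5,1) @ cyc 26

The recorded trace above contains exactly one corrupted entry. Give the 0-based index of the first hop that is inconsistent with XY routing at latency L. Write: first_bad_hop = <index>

first_bad_hop = 4

[1] (+1,+0) / 3c ⇒ ok
[2] (+0,-1) / 3c ⇒ ok
[3] (+0,-1) / 3c ⇒ ok
[4] (+0,+0) / 3c ⇒ BAD: non-unit step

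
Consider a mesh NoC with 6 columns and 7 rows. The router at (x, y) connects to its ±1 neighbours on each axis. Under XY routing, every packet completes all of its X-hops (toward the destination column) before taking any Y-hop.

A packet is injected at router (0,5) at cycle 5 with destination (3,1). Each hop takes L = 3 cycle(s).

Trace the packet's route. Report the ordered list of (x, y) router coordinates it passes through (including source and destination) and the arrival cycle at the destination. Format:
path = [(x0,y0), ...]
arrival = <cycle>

path = [(0,5), (1,5), (2,5), (3,5), (3,4), (3,3), (3,2), (3,1)]
arrival = 26

t=5: at (0,5)
t=8: at (1,5) after E
t=11: at (2,5) after E
t=14: at (3,5) after E
t=17: at (3,4) after S
t=20: at (3,3) after S
t=23: at (3,2) after S
t=26: at (3,1) after S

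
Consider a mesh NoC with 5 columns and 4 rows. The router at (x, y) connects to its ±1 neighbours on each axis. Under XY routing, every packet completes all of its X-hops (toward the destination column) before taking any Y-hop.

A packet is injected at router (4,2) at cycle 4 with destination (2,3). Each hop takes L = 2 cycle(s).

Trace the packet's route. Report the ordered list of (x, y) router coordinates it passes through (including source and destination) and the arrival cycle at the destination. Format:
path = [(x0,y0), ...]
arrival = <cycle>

path = [(4,2), (3,2), (2,2), (2,3)]
arrival = 10

#0 — 4,2 | c4
#1 — 3,2 | c6 | W
#2 — 2,2 | c8 | W
#3 — 2,3 | c10 | N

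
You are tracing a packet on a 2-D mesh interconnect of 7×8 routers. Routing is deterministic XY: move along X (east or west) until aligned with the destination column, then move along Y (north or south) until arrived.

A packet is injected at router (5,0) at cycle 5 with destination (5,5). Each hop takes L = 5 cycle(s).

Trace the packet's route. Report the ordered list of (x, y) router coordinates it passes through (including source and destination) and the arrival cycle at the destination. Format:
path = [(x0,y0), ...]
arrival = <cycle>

path = [(5,0), (5,1), (5,2), (5,3), (5,4), (5,5)]
arrival = 30

[0] x=5 y=0 t=5
[1] x=5 y=1 t=10 →N
[2] x=5 y=2 t=15 →N
[3] x=5 y=3 t=20 →N
[4] x=5 y=4 t=25 →N
[5] x=5 y=5 t=30 →N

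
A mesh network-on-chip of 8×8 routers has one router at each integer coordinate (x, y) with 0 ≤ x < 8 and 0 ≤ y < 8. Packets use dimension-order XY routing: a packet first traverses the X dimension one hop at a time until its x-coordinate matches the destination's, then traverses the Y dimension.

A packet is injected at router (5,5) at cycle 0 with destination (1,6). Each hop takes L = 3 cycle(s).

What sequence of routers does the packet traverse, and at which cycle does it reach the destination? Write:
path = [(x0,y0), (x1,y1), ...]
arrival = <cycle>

  0. router=(5,5) cycle=0 (inject)
  1. router=(4,5) cycle=3 dir=W
  2. router=(3,5) cycle=6 dir=W
  3. router=(2,5) cycle=9 dir=W
  4. router=(1,5) cycle=12 dir=W
  5. router=(1,6) cycle=15 dir=N

path = [(5,5), (4,5), (3,5), (2,5), (1,5), (1,6)]
arrival = 15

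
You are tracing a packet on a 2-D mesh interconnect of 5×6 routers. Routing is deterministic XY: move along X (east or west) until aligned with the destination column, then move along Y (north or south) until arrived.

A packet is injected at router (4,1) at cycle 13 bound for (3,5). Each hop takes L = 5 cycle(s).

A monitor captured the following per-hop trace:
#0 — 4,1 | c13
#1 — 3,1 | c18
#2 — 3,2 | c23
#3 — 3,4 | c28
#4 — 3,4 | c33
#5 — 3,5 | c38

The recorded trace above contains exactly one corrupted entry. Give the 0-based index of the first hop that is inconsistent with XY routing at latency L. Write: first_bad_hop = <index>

first_bad_hop = 3

  1: Δx=-1 Δy=+0 Δt=5 [ok]
  2: Δx=+0 Δy=+1 Δt=5 [ok]
  3: Δx=+0 Δy=+2 Δt=5 [BAD: non-unit step]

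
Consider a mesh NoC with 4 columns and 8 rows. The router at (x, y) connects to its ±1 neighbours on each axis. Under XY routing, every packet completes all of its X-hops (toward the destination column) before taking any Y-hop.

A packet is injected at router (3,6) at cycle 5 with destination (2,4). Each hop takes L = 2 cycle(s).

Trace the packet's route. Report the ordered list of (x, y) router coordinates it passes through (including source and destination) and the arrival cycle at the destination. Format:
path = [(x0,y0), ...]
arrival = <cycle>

path = [(3,6), (2,6), (2,5), (2,4)]
arrival = 11

#0 — 3,6 | c5
#1 — 2,6 | c7 | W
#2 — 2,5 | c9 | S
#3 — 2,4 | c11 | S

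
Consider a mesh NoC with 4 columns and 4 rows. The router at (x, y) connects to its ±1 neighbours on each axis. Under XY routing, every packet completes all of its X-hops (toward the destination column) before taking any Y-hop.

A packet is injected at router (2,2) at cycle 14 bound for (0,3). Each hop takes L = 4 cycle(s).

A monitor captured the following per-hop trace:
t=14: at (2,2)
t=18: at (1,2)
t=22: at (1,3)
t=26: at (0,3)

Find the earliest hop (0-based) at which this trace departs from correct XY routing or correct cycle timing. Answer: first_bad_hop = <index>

check 1→ d=(-1,0) cyc+4: ok
check 2→ d=(0,1) cyc+4: BAD: Y-move but x=1≠0

first_bad_hop = 2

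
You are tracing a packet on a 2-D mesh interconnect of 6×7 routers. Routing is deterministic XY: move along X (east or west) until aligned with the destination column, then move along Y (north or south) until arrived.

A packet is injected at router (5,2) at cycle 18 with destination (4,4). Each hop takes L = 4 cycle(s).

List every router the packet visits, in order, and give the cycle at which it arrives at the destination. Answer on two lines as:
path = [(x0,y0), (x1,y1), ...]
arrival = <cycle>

hop 0: (5,2) @ cyc 18
hop 1: (4,2) @ cyc 22  [W]
hop 2: (4,3) @ cyc 26  [N]
hop 3: (4,4) @ cyc 30  [N]

path = [(5,2), (4,2), (4,3), (4,4)]
arrival = 30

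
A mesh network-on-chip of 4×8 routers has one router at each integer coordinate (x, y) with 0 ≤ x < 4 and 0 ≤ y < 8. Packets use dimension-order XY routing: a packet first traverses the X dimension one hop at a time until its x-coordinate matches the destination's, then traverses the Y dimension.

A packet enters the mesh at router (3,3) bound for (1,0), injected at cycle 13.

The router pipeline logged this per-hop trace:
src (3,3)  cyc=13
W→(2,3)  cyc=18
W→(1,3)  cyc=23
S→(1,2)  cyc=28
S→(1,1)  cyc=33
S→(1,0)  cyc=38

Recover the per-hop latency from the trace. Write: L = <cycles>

From hop 0 (13) to hop 1 (18): +5 cycles.
One hop costs L cycles, so L = 5.

L = 5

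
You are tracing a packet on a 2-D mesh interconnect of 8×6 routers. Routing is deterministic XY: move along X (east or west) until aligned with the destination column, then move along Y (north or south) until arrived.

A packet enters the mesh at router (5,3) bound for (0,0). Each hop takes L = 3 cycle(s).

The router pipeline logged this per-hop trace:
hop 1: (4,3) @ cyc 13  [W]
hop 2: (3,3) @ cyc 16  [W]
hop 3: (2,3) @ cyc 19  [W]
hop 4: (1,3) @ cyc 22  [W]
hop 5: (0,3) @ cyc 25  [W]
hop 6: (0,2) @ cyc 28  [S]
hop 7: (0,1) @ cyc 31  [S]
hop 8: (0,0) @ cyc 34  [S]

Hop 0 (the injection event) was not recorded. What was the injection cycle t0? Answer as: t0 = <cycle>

t0 = 10

Hop 1 reached at cycle 13; hop k is at t0 + k·L.
t0 = cyc[1] − L = 13 − 3 = 10.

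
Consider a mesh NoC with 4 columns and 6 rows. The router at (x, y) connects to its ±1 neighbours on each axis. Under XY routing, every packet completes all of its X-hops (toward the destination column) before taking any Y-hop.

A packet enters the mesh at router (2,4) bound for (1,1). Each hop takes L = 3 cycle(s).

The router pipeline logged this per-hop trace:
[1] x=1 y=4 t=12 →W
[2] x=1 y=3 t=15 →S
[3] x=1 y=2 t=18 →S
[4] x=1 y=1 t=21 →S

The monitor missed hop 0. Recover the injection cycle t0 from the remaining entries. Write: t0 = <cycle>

The first recorded entry is hop 1 at cycle 12.
Therefore t0 = 12 − L = 9.

t0 = 9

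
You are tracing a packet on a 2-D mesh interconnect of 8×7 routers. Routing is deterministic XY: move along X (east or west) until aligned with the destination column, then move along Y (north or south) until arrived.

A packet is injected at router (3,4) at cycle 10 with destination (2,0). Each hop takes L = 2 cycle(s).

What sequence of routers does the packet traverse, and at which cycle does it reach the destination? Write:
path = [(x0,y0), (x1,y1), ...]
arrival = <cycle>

path = [(3,4), (2,4), (2,3), (2,2), (2,1), (2,0)]
arrival = 20

hop 0: (3,4) @ cyc 10
hop 1: (2,4) @ cyc 12  [W]
hop 2: (2,3) @ cyc 14  [S]
hop 3: (2,2) @ cyc 16  [S]
hop 4: (2,1) @ cyc 18  [S]
hop 5: (2,0) @ cyc 20  [S]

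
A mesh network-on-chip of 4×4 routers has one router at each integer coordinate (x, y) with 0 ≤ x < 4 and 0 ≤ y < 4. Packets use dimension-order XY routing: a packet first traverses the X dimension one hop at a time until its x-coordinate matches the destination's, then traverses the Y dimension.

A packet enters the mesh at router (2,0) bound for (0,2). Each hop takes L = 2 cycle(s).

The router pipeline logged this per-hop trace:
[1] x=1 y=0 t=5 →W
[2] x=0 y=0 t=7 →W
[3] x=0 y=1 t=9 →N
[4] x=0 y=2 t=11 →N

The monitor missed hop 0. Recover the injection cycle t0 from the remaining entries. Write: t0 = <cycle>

t0 = 3

Hop 1 reached at cycle 5; hop k is at t0 + k·L.
So t0 = 5 − 1·2 = 3.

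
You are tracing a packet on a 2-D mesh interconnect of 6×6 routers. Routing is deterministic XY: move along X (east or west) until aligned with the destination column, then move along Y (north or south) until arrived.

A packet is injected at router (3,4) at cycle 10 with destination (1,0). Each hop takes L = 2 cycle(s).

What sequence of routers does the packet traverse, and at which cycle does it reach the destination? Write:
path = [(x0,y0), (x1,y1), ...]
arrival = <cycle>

path = [(3,4), (2,4), (1,4), (1,3), (1,2), (1,1), (1,0)]
arrival = 22

#0 — 3,4 | c10
#1 — 2,4 | c12 | W
#2 — 1,4 | c14 | W
#3 — 1,3 | c16 | S
#4 — 1,2 | c18 | S
#5 — 1,1 | c20 | S
#6 — 1,0 | c22 | S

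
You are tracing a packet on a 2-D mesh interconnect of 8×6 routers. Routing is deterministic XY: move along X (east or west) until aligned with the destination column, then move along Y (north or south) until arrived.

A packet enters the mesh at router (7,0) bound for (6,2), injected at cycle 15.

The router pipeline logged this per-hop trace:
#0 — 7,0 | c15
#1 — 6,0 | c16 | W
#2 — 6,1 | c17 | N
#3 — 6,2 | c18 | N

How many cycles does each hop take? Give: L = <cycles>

L = 1

Between hops 0 and 1 the cycle counter advances 16 − 15 = 1.
That increment is L by definition: L = 1.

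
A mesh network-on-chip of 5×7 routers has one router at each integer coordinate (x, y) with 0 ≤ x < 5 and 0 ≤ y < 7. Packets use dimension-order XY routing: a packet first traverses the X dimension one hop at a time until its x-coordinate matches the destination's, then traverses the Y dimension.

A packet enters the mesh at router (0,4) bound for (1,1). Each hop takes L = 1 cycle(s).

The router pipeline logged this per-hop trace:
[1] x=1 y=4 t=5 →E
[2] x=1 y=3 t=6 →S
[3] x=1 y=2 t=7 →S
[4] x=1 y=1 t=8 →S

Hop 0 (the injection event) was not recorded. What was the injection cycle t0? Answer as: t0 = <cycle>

t0 = 4

Hop 1 reached at cycle 5; hop k is at t0 + k·L.
Subtract one hop: t0 = 5 − 1 = 4.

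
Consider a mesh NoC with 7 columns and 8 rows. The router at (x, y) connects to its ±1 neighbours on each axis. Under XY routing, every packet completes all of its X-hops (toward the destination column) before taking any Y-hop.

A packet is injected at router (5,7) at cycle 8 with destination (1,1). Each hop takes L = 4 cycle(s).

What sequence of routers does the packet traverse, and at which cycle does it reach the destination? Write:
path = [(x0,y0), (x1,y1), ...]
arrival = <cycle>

path = [(5,7), (4,7), (3,7), (2,7), (1,7), (1,6), (1,5), (1,4), (1,3), (1,2), (1,1)]
arrival = 48

#0 — 5,7 | c8
#1 — 4,7 | c12 | W
#2 — 3,7 | c16 | W
#3 — 2,7 | c20 | W
#4 — 1,7 | c24 | W
#5 — 1,6 | c28 | S
#6 — 1,5 | c32 | S
#7 — 1,4 | c36 | S
#8 — 1,3 | c40 | S
#9 — 1,2 | c44 | S
#10 — 1,1 | c48 | S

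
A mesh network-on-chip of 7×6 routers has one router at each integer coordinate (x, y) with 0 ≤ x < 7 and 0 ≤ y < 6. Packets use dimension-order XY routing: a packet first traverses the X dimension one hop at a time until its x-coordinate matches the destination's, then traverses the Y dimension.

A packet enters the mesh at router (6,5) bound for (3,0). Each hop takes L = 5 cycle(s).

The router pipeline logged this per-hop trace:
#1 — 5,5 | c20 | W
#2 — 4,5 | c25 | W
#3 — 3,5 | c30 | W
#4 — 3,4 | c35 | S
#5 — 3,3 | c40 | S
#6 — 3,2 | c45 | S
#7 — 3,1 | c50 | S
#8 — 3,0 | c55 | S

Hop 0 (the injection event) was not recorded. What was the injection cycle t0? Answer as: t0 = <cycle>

t0 = 15

Hop 1 reached at cycle 20; hop k is at t0 + k·L.
So t0 = 20 − 1·5 = 15.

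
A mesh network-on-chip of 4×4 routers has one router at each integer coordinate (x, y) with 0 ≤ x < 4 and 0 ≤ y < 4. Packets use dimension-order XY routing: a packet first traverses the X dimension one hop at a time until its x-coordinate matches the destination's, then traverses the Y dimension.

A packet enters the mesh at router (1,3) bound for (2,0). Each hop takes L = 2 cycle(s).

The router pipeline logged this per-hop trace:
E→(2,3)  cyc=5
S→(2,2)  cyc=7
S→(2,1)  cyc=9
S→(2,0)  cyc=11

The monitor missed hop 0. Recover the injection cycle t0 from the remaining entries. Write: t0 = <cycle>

The first recorded entry is hop 1 at cycle 5.
t0 = cyc[1] − L = 5 − 2 = 3.

t0 = 3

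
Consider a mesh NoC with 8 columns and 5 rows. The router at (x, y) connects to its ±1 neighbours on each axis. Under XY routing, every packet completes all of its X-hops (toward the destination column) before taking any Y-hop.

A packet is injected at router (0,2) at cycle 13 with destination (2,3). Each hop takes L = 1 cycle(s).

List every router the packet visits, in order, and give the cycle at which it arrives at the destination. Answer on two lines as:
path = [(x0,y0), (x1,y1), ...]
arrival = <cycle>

path = [(0,2), (1,2), (2,2), (2,3)]
arrival = 16

t=13: at (0,2)
t=14: at (1,2) after E
t=15: at (2,2) after E
t=16: at (2,3) after N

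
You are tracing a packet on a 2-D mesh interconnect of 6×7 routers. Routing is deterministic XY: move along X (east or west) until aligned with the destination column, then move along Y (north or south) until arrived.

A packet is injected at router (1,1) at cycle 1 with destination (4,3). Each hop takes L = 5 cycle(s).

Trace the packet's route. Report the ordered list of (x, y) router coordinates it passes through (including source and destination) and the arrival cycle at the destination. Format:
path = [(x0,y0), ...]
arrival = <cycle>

path = [(1,1), (2,1), (3,1), (4,1), (4,2), (4,3)]
arrival = 26

  0. router=(1,1) cycle=1 (inject)
  1. router=(2,1) cycle=6 dir=E
  2. router=(3,1) cycle=11 dir=E
  3. router=(4,1) cycle=16 dir=E
  4. router=(4,2) cycle=21 dir=N
  5. router=(4,3) cycle=26 dir=N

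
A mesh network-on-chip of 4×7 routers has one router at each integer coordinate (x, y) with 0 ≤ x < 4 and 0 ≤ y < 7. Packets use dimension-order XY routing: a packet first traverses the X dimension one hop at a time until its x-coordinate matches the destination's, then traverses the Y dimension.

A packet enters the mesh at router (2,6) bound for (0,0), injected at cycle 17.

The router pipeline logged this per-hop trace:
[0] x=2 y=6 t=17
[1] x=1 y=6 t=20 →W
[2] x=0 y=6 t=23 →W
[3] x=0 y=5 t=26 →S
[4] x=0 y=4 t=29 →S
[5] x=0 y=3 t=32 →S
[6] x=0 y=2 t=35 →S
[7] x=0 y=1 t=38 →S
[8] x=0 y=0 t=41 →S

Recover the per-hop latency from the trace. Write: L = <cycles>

From hop 0 (17) to hop 1 (20): +3 cycles.
That increment is L by definition: L = 3.

L = 3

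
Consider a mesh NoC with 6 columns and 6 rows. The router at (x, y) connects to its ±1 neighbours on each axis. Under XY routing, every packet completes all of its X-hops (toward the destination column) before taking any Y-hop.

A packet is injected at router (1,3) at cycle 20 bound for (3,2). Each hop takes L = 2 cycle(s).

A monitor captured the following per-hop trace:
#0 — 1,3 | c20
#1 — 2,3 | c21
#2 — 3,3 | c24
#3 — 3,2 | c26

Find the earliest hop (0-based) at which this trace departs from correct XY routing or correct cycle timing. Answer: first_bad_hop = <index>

check 1→ d=(1,0) cyc+1: BAD: Δcyc=1≠L

first_bad_hop = 1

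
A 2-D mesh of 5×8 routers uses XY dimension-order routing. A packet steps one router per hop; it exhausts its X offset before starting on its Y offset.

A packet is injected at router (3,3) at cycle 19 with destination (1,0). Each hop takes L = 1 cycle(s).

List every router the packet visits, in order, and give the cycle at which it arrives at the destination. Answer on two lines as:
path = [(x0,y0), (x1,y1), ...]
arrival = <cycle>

path = [(3,3), (2,3), (1,3), (1,2), (1,1), (1,0)]
arrival = 24

[0] x=3 y=3 t=19
[1] x=2 y=3 t=20 →W
[2] x=1 y=3 t=21 →W
[3] x=1 y=2 t=22 →S
[4] x=1 y=1 t=23 →S
[5] x=1 y=0 t=24 →S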